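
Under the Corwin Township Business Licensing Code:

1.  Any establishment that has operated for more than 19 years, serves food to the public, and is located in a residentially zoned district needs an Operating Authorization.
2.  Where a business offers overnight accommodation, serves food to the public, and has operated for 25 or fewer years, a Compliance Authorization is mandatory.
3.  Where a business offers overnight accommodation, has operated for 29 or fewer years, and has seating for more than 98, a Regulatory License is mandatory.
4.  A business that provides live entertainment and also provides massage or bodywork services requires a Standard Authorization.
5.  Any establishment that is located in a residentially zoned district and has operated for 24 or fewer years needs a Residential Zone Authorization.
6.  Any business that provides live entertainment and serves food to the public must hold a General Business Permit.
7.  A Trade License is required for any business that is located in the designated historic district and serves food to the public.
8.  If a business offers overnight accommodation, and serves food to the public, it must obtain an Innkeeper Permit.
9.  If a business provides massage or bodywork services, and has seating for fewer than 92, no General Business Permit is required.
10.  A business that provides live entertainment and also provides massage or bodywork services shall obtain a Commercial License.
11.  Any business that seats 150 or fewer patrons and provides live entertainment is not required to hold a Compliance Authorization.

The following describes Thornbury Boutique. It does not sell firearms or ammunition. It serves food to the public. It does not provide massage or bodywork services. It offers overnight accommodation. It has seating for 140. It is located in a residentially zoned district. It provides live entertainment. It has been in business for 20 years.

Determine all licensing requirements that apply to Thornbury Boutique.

1. years in business 20 > 19; serves food to the public; is located in a residentially zoned district → Operating Authorization required.
2. offers overnight accommodation; serves food to the public; years in business 20 ≤ 25 → Compliance Authorization required.
3. offers overnight accommodation; years in business 20 ≤ 29; seating 140 > 98 → Regulatory License required.
4. provides live entertainment; does not provide massage or bodywork services → Standard Authorization not required.
5. is located in a residentially zoned district; years in business 20 ≤ 24 → Residential Zone Authorization required.
6. provides live entertainment; serves food to the public → General Business Permit required.
7. is located in a residentially zoned district (not: is located in the designated historic district); serves food to the public → Trade License not required.
8. offers overnight accommodation; serves food to the public → Innkeeper Permit required.
9. does not provide massage or bodywork services; seating 140 ≥ 92 → General Business Permit exemption does not apply.
10. provides live entertainment; does not provide massage or bodywork services → Commercial License not required.
11. seating 140 ≤ 150; provides live entertainment → exempt from Compliance Authorization.

General Business Permit, Innkeeper Permit, Operating Authorization, Regulatory License, Residential Zone Authorization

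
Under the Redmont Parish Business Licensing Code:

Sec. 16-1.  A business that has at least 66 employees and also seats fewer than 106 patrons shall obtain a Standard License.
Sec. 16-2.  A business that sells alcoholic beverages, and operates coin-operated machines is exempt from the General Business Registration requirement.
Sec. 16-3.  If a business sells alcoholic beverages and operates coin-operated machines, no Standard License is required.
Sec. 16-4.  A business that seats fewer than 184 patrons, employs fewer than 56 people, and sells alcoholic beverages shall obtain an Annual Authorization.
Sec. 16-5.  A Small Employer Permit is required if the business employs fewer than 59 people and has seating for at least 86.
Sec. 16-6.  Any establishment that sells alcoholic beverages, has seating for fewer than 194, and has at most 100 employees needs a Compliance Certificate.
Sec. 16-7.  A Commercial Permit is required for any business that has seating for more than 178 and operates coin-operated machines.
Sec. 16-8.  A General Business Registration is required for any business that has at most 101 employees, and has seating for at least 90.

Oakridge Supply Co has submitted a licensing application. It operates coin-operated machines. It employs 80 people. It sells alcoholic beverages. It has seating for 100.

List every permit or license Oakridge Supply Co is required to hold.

Compliance Certificate

Sec. 16-1. employees 80 ≥ 66; seating 100 < 106 → Standard License required.
Sec. 16-2. sells alcoholic beverages; operates coin-operated machines → exempt from General Business Registration.
Sec. 16-3. sells alcoholic beverages; operates coin-operated machines → exempt from Standard License.
Sec. 16-4. seating 100 < 184; employees 80 ≥ 56; sells alcoholic beverages → Annual Authorization not required.
Sec. 16-5. employees 80 ≥ 59; seating 100 ≥ 86 → Small Employer Permit not required.
Sec. 16-6. sells alcoholic beverages; seating 100 < 194; employees 80 ≤ 100 → Compliance Certificate required.
Sec. 16-7. seating 100 ≤ 178; operates coin-operated machines → Commercial Permit not required.
Sec. 16-8. employees 80 ≤ 101; seating 100 ≥ 90 → General Business Registration required.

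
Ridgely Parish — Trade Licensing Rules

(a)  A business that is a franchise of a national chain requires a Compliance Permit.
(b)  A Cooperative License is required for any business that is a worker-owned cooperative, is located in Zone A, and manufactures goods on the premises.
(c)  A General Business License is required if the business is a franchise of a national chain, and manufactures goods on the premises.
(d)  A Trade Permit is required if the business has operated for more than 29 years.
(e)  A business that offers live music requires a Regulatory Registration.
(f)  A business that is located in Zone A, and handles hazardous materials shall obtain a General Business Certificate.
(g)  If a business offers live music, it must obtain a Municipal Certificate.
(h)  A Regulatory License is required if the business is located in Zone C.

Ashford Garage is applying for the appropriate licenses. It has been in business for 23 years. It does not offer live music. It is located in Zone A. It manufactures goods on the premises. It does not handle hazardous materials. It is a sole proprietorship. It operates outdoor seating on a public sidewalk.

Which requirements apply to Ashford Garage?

None

(a) is a sole proprietorship (not: is a franchise of a national chain) → Compliance Permit not required.
(b) is a sole proprietorship (not: is a worker-owned cooperative); is located in Zone A; manufactures goods on the premises → Cooperative License not required.
(c) is a sole proprietorship (not: is a franchise of a national chain); manufactures goods on the premises → General Business License not required.
(d) years in business 23 ≤ 29 → Trade Permit not required.
(e) does not offer live music → Regulatory Registration not required.
(f) is located in Zone A; does not handle hazardous materials → General Business Certificate not required.
(g) does not offer live music → Municipal Certificate not required.
(h) is located in Zone A (not: is located in Zone C) → Regulatory License not required.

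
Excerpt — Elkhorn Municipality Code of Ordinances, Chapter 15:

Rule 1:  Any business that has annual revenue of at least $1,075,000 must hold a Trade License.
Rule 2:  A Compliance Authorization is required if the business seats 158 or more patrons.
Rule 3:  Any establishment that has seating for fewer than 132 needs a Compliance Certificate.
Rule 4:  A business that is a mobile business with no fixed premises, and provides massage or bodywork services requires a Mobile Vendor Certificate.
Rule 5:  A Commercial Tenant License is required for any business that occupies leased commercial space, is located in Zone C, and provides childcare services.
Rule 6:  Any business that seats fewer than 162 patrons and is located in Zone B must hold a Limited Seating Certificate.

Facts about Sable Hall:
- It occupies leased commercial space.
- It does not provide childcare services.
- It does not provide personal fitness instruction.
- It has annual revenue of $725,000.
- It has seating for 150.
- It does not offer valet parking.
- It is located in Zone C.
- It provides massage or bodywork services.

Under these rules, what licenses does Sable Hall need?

None

Rule 1: revenue $725,000 < $1,075,000 → Trade License not required.
Rule 2: seating 150 < 158 → Compliance Authorization not required.
Rule 3: seating 150 ≥ 132 → Compliance Certificate not required.
Rule 4: occupies leased commercial space (not: is a mobile business with no fixed premises); provides massage or bodywork services → Mobile Vendor Certificate not required.
Rule 5: occupies leased commercial space; is located in Zone C; does not provide childcare services → Commercial Tenant License not required.
Rule 6: seating 150 < 162; is located in Zone C (not: is located in Zone B) → Limited Seating Certificate not required.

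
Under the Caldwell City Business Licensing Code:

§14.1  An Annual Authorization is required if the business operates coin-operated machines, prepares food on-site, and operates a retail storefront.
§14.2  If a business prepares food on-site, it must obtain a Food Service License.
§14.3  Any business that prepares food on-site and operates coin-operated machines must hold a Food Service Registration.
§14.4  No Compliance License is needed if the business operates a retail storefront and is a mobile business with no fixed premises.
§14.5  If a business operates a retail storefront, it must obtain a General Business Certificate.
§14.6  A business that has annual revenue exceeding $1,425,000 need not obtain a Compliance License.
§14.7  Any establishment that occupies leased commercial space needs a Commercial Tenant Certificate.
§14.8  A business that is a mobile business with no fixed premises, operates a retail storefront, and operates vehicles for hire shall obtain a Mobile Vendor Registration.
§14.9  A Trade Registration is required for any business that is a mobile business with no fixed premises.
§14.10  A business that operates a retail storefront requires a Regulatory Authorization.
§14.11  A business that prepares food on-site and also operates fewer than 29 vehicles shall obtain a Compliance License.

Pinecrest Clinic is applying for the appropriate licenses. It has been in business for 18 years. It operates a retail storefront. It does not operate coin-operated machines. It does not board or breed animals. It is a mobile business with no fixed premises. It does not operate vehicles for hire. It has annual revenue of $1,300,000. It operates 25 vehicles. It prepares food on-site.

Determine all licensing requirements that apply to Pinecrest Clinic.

Food Service License, General Business Certificate, Regulatory Authorization, Trade Registration

§14.1 does not operate coin-operated machines; prepares food on-site; operates a retail storefront → Annual Authorization not required.
§14.2 prepares food on-site → Food Service License required.
§14.3 prepares food on-site; does not operate coin-operated machines → Food Service Registration not required.
§14.4 operates a retail storefront; is a mobile business with no fixed premises → exempt from Compliance License.
§14.5 operates a retail storefront → General Business Certificate required.
§14.6 revenue $1,300,000 ≤ $1,425,000 → Compliance License exemption does not apply.
§14.7 is a mobile business with no fixed premises (not: occupies leased commercial space) → Commercial Tenant Certificate not required.
§14.8 is a mobile business with no fixed premises; operates a retail storefront; does not operate vehicles for hire → Mobile Vendor Registration not required.
§14.9 is a mobile business with no fixed premises → Trade Registration required.
§14.10 operates a retail storefront → Regulatory Authorization required.
§14.11 prepares food on-site; vehicles 25 < 29 → Compliance License required.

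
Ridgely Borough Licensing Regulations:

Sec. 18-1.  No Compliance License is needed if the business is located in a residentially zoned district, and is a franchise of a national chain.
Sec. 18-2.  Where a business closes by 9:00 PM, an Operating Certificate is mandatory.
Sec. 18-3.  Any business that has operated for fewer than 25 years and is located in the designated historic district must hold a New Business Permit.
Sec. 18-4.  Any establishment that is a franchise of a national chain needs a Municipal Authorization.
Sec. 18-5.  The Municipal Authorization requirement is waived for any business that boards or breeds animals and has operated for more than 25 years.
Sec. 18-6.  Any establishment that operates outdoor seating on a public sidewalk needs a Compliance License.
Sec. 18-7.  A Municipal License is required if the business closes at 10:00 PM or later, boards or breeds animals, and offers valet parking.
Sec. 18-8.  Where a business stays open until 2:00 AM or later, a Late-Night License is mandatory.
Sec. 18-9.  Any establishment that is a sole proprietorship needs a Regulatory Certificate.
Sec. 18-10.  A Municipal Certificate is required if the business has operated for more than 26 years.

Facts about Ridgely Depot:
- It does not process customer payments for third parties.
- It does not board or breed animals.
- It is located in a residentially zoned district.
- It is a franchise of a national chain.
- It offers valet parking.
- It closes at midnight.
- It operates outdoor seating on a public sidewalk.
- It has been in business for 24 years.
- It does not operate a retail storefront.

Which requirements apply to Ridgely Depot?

Sec. 18-1. is located in a residentially zoned district; is a franchise of a national chain → exempt from Compliance License.
Sec. 18-2. closes midnight, after 9:00 PM → Operating Certificate not required.
Sec. 18-3. years in business 24 < 25; is located in a residentially zoned district (not: is located in the designated historic district) → New Business Permit not required.
Sec. 18-4. is a franchise of a national chain → Municipal Authorization required.
Sec. 18-5. does not board or breed animals; years in business 24 ≤ 25 → Municipal Authorization exemption does not apply.
Sec. 18-6. operates outdoor seating on a public sidewalk → Compliance License required.
Sec. 18-7. closes midnight, after 10:00 PM; does not board or breed animals; offers valet parking → Municipal License not required.
Sec. 18-8. closes midnight, at/before 2:00 AM → Late-Night License not required.
Sec. 18-9. is a franchise of a national chain (not: is a sole proprietorship) → Regulatory Certificate not required.
Sec. 18-10. years in business 24 ≤ 26 → Municipal Certificate not required.

Municipal Authorization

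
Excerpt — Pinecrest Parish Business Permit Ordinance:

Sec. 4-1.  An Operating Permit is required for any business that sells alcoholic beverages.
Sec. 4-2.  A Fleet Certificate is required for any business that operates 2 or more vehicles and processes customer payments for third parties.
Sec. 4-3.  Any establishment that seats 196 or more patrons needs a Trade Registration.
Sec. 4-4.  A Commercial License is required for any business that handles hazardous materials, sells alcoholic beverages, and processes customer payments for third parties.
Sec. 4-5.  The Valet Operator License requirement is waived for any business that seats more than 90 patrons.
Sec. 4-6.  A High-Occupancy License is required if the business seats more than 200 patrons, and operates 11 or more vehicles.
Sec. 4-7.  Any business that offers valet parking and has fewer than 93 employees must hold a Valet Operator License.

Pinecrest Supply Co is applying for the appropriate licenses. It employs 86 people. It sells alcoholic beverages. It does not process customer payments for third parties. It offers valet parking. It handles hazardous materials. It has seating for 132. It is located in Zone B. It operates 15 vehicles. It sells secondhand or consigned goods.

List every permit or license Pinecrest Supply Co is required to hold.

Operating Permit

Sec. 4-1. sells alcoholic beverages → Operating Permit required.
Sec. 4-2. vehicles 15 ≥ 2; does not process customer payments for third parties → Fleet Certificate not required.
Sec. 4-3. seating 132 < 196 → Trade Registration not required.
Sec. 4-4. handles hazardous materials; sells alcoholic beverages; does not process customer payments for third parties → Commercial License not required.
Sec. 4-5. seating 132 > 90 → exempt from Valet Operator License.
Sec. 4-6. seating 132 ≤ 200; vehicles 15 ≥ 11 → High-Occupancy License not required.
Sec. 4-7. offers valet parking; employees 86 < 93 → Valet Operator License required.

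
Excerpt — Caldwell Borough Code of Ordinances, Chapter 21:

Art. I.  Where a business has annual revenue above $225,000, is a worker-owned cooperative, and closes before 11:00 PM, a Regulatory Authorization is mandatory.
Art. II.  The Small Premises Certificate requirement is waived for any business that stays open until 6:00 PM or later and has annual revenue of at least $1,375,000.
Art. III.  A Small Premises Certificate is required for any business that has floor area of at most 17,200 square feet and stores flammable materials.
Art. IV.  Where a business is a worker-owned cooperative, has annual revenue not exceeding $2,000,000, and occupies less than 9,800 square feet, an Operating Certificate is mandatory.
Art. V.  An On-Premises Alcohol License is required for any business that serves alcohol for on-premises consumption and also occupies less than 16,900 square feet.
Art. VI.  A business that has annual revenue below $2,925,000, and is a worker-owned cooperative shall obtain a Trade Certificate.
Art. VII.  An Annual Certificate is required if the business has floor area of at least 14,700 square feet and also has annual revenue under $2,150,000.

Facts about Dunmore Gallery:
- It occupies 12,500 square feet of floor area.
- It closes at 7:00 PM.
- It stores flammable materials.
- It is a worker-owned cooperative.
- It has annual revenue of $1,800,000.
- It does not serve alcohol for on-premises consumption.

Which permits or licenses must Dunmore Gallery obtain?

Regulatory Authorization, Trade Certificate

Art. I. revenue $1,800,000 > $225,000; is a worker-owned cooperative; closes 7:00 PM, at/before 11:00 PM → Regulatory Authorization required.
Art. II. closes 7:00 PM, after 6:00 PM; revenue $1,800,000 ≥ $1,375,000 → exempt from Small Premises Certificate.
Art. III. floor area 12,500 square feet ≤ 17,200 square feet; stores flammable materials → Small Premises Certificate required.
Art. IV. is a worker-owned cooperative; revenue $1,800,000 ≤ $2,000,000; floor area 12,500 square feet ≥ 9,800 square feet → Operating Certificate not required.
Art. V. does not serve alcohol for on-premises consumption; floor area 12,500 square feet < 16,900 square feet → On-Premises Alcohol License not required.
Art. VI. revenue $1,800,000 < $2,925,000; is a worker-owned cooperative → Trade Certificate required.
Art. VII. floor area 12,500 square feet < 14,700 square feet; revenue $1,800,000 < $2,150,000 → Annual Certificate not required.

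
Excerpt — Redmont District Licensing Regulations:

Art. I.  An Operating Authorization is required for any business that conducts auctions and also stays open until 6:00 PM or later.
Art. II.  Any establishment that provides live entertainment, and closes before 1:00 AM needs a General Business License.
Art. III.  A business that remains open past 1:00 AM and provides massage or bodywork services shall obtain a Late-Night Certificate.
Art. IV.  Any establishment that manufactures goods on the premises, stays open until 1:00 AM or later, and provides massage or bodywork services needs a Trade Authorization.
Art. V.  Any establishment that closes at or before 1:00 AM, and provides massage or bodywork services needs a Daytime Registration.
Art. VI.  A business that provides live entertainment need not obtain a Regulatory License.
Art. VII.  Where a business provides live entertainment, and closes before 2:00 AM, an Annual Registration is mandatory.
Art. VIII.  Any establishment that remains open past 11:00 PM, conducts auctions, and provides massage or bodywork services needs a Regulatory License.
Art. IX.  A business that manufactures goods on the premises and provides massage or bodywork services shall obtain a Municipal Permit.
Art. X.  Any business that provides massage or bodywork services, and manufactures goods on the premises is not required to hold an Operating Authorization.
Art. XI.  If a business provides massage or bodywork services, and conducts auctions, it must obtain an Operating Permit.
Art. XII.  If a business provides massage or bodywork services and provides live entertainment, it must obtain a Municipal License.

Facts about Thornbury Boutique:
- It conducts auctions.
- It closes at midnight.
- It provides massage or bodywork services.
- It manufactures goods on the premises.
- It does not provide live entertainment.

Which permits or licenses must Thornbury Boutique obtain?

Art. I. conducts auctions; closes midnight, after 6:00 PM → Operating Authorization required.
Art. II. does not provide live entertainment; closes midnight, at/before 1:00 AM → General Business License not required.
Art. III. closes midnight, at/before 1:00 AM; provides massage or bodywork services → Late-Night Certificate not required.
Art. IV. manufactures goods on the premises; closes midnight, at/before 1:00 AM; provides massage or bodywork services → Trade Authorization not required.
Art. V. closes midnight, at/before 1:00 AM; provides massage or bodywork services → Daytime Registration required.
Art. VI. does not provide live entertainment → Regulatory License exemption does not apply.
Art. VII. does not provide live entertainment; closes midnight, at/before 2:00 AM → Annual Registration not required.
Art. VIII. closes midnight, after 11:00 PM; conducts auctions; provides massage or bodywork services → Regulatory License required.
Art. IX. manufactures goods on the premises; provides massage or bodywork services → Municipal Permit required.
Art. X. provides massage or bodywork services; manufactures goods on the premises → exempt from Operating Authorization.
Art. XI. provides massage or bodywork services; conducts auctions → Operating Permit required.
Art. XII. provides massage or bodywork services; does not provide live entertainment → Municipal License not required.

Daytime Registration, Municipal Permit, Operating Permit, Regulatory License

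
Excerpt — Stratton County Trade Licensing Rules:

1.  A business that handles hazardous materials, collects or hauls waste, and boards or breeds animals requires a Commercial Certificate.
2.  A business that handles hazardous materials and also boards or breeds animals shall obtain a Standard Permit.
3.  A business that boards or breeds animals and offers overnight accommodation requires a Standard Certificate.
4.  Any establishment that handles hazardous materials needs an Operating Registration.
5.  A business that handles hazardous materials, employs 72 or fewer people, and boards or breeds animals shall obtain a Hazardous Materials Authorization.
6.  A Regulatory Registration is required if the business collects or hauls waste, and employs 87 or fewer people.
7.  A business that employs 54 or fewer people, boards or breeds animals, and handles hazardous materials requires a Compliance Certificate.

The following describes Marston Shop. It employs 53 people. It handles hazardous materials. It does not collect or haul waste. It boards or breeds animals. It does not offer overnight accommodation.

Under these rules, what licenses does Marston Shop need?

Compliance Certificate, Hazardous Materials Authorization, Operating Registration, Standard Permit

1. handles hazardous materials; does not collect or haul waste; boards or breeds animals → Commercial Certificate not required.
2. handles hazardous materials; boards or breeds animals → Standard Permit required.
3. boards or breeds animals; does not offer overnight accommodation → Standard Certificate not required.
4. handles hazardous materials → Operating Registration required.
5. handles hazardous materials; employees 53 ≤ 72; boards or breeds animals → Hazardous Materials Authorization required.
6. does not collect or haul waste; employees 53 ≤ 87 → Regulatory Registration not required.
7. employees 53 ≤ 54; boards or breeds animals; handles hazardous materials → Compliance Certificate required.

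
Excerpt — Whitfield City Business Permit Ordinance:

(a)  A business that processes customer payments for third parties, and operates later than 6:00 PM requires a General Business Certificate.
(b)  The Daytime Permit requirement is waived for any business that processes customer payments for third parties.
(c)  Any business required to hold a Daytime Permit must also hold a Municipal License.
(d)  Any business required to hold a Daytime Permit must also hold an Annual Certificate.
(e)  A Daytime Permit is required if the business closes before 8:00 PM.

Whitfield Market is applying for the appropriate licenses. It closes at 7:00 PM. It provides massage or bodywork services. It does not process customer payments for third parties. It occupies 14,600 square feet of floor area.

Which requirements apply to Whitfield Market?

Annual Certificate, Daytime Permit, Municipal License

(a) does not process customer payments for third parties; closes 7:00 PM, after 6:00 PM → General Business Certificate not required.
(b) does not process customer payments for third parties → Daytime Permit exemption does not apply.
(c) Daytime Permit is required → Municipal License also required.
(d) Daytime Permit is required → Annual Certificate also required.
(e) closes 7:00 PM, at/before 8:00 PM → Daytime Permit required.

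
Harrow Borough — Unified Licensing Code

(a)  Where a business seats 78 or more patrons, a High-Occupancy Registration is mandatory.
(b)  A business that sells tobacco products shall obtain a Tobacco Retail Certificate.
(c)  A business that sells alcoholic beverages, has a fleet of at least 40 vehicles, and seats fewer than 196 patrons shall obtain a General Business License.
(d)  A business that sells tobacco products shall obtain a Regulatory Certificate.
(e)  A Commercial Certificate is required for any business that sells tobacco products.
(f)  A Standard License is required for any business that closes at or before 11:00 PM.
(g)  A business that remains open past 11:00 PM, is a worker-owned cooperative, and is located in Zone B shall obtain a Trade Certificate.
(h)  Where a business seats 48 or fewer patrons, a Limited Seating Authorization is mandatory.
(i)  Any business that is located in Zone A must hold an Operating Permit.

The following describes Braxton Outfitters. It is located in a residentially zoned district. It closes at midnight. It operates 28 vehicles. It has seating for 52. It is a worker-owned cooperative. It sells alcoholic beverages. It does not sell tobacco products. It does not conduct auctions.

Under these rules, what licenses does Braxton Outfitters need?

(a) seating 52 < 78 → High-Occupancy Registration not required.
(b) does not sell tobacco products → Tobacco Retail Certificate not required.
(c) sells alcoholic beverages; vehicles 28 < 40; seating 52 < 196 → General Business License not required.
(d) does not sell tobacco products → Regulatory Certificate not required.
(e) does not sell tobacco products → Commercial Certificate not required.
(f) closes midnight, after 11:00 PM → Standard License not required.
(g) closes midnight, after 11:00 PM; is a worker-owned cooperative; is located in a residentially zoned district (not: is located in Zone B) → Trade Certificate not required.
(h) seating 52 > 48 → Limited Seating Authorization not required.
(i) is located in a residentially zoned district (not: is located in Zone A) → Operating Permit not required.

None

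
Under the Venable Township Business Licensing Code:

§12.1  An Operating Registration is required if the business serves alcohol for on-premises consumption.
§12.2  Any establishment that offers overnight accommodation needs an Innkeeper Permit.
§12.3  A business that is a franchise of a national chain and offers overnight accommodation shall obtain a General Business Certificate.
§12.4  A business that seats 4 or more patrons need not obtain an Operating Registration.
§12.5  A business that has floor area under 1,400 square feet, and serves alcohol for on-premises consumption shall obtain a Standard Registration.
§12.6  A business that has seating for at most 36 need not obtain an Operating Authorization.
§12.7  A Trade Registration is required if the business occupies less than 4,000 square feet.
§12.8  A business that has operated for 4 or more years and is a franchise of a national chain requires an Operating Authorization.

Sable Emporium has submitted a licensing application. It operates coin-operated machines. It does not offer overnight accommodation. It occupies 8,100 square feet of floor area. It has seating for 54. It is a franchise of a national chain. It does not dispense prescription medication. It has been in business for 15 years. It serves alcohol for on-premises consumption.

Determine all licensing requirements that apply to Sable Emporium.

§12.1 serves alcohol for on-premises consumption → Operating Registration required.
§12.2 does not offer overnight accommodation → Innkeeper Permit not required.
§12.3 is a franchise of a national chain; does not offer overnight accommodation → General Business Certificate not required.
§12.4 seating 54 ≥ 4 → exempt from Operating Registration.
§12.5 floor area 8,100 square feet ≥ 1,400 square feet; serves alcohol for on-premises consumption → Standard Registration not required.
§12.6 seating 54 > 36 → Operating Authorization exemption does not apply.
§12.7 floor area 8,100 square feet ≥ 4,000 square feet → Trade Registration not required.
§12.8 years in business 15 ≥ 4; is a franchise of a national chain → Operating Authorization required.

Operating Authorization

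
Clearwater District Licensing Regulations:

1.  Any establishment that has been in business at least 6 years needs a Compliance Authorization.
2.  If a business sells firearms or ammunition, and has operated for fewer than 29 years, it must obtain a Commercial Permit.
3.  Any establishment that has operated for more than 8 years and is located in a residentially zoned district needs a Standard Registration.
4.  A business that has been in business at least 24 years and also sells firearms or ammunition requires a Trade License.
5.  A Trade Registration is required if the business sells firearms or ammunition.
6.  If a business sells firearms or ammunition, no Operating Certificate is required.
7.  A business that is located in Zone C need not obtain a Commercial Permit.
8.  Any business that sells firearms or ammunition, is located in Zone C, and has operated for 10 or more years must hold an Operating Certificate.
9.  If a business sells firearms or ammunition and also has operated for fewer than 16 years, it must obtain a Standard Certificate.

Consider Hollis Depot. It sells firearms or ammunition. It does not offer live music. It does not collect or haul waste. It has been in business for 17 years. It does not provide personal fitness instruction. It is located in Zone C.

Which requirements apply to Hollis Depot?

1. years in business 17 ≥ 6 → Compliance Authorization required.
2. sells firearms or ammunition; years in business 17 < 29 → Commercial Permit required.
3. years in business 17 > 8; is located in Zone C (not: is located in a residentially zoned district) → Standard Registration not required.
4. years in business 17 < 24; sells firearms or ammunition → Trade License not required.
5. sells firearms or ammunition → Trade Registration required.
6. sells firearms or ammunition → exempt from Operating Certificate.
7. is located in Zone C → exempt from Commercial Permit.
8. sells firearms or ammunition; is located in Zone C; years in business 17 ≥ 10 → Operating Certificate required.
9. sells firearms or ammunition; years in business 17 ≥ 16 → Standard Certificate not required.

Compliance Authorization, Trade Registration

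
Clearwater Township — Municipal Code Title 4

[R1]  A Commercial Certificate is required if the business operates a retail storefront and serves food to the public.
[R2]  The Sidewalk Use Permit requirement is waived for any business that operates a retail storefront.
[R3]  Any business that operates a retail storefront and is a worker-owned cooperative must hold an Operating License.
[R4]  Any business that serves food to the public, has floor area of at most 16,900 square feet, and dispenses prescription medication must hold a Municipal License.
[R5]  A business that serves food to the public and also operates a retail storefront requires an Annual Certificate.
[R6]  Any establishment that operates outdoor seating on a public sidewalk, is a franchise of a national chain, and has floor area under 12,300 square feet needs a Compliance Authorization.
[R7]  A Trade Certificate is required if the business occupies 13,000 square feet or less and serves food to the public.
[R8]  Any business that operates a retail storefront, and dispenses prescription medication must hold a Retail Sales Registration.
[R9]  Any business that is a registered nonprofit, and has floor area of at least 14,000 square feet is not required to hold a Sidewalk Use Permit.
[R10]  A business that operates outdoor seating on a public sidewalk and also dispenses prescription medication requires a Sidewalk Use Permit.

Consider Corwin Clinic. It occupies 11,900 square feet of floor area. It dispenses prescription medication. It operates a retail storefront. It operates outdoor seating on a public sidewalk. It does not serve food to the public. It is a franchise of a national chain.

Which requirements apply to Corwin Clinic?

Compliance Authorization, Retail Sales Registration

[R1] operates a retail storefront; does not serve food to the public → Commercial Certificate not required.
[R2] operates a retail storefront → exempt from Sidewalk Use Permit.
[R3] operates a retail storefront; is a franchise of a national chain (not: is a worker-owned cooperative) → Operating License not required.
[R4] does not serve food to the public; floor area 11,900 square feet ≤ 16,900 square feet; dispenses prescription medication → Municipal License not required.
[R5] does not serve food to the public; operates a retail storefront → Annual Certificate not required.
[R6] operates outdoor seating on a public sidewalk; is a franchise of a national chain; floor area 11,900 square feet < 12,300 square feet → Compliance Authorization required.
[R7] floor area 11,900 square feet ≤ 13,000 square feet; does not serve food to the public → Trade Certificate not required.
[R8] operates a retail storefront; dispenses prescription medication → Retail Sales Registration required.
[R9] is a franchise of a national chain (not: is a registered nonprofit); floor area 11,900 square feet < 14,000 square feet → Sidewalk Use Permit exemption does not apply.
[R10] operates outdoor seating on a public sidewalk; dispenses prescription medication → Sidewalk Use Permit required.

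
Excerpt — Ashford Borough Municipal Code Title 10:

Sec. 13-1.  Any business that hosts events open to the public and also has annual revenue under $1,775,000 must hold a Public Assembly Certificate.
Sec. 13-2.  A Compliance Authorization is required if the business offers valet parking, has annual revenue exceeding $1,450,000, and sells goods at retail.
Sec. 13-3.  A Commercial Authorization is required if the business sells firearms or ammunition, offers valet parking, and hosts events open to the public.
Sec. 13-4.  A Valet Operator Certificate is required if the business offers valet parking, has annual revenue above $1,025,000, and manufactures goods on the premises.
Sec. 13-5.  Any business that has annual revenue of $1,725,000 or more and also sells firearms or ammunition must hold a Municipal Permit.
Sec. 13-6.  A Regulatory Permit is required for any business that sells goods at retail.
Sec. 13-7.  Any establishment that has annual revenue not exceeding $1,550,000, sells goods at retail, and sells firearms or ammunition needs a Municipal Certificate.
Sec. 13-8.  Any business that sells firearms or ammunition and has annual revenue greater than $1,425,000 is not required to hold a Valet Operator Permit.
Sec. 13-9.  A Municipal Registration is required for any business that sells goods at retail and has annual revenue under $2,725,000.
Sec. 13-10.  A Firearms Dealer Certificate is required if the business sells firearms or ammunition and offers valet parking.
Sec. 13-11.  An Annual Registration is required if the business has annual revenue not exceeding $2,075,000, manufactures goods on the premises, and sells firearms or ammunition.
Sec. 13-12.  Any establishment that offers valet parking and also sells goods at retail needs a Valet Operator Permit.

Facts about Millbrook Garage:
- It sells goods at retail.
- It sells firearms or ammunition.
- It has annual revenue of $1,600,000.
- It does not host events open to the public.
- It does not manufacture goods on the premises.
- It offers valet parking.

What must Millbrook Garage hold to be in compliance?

Sec. 13-1. does not host events open to the public; revenue $1,600,000 < $1,775,000 → Public Assembly Certificate not required.
Sec. 13-2. offers valet parking; revenue $1,600,000 > $1,450,000; sells goods at retail → Compliance Authorization required.
Sec. 13-3. sells firearms or ammunition; offers valet parking; does not host events open to the public → Commercial Authorization not required.
Sec. 13-4. offers valet parking; revenue $1,600,000 > $1,025,000; does not manufacture goods on the premises → Valet Operator Certificate not required.
Sec. 13-5. revenue $1,600,000 < $1,725,000; sells firearms or ammunition → Municipal Permit not required.
Sec. 13-6. sells goods at retail → Regulatory Permit required.
Sec. 13-7. revenue $1,600,000 > $1,550,000; sells goods at retail; sells firearms or ammunition → Municipal Certificate not required.
Sec. 13-8. sells firearms or ammunition; revenue $1,600,000 > $1,425,000 → exempt from Valet Operator Permit.
Sec. 13-9. sells goods at retail; revenue $1,600,000 < $2,725,000 → Municipal Registration required.
Sec. 13-10. sells firearms or ammunition; offers valet parking → Firearms Dealer Certificate required.
Sec. 13-11. revenue $1,600,000 ≤ $2,075,000; does not manufacture goods on the premises; sells firearms or ammunition → Annual Registration not required.
Sec. 13-12. offers valet parking; sells goods at retail → Valet Operator Permit required.

Compliance Authorization, Firearms Dealer Certificate, Municipal Registration, Regulatory Permit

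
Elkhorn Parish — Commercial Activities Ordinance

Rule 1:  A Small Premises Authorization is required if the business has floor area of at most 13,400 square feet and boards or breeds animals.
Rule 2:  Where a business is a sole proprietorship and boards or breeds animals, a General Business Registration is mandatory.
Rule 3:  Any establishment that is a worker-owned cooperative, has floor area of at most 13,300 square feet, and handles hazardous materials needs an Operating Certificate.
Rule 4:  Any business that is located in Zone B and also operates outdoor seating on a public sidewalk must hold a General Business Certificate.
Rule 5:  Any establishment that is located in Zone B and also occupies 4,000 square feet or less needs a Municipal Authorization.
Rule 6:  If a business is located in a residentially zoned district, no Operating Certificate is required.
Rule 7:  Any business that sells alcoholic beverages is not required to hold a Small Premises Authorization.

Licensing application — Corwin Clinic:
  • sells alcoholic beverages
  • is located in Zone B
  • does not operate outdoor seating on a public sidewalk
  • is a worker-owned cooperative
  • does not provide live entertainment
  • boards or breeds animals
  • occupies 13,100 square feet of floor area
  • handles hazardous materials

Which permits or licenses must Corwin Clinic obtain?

Operating Certificate

Rule 1: floor area 13,100 square feet ≤ 13,400 square feet; boards or breeds animals → Small Premises Authorization required.
Rule 2: is a worker-owned cooperative (not: is a sole proprietorship); boards or breeds animals → General Business Registration not required.
Rule 3: is a worker-owned cooperative; floor area 13,100 square feet ≤ 13,300 square feet; handles hazardous materials → Operating Certificate required.
Rule 4: is located in Zone B; does not operate outdoor seating on a public sidewalk → General Business Certificate not required.
Rule 5: is located in Zone B; floor area 13,100 square feet > 4,000 square feet → Municipal Authorization not required.
Rule 6: is located in Zone B (not: is located in a residentially zoned district) → Operating Certificate exemption does not apply.
Rule 7: sells alcoholic beverages → exempt from Small Premises Authorization.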